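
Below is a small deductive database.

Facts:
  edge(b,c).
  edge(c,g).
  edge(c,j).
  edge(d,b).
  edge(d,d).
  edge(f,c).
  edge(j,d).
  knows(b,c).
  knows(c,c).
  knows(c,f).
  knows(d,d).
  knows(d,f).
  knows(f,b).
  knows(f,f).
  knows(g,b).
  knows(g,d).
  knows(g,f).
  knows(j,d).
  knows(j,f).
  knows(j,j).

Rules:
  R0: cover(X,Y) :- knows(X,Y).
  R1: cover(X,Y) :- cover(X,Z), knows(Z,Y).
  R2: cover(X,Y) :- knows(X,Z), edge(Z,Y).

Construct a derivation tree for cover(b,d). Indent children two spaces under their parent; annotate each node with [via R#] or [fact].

cover(b,d)  [via R1]
  cover(b,g)  [via R2]
    knows(b,c)  [fact]
    edge(c,g)  [fact]
  knows(g,d)  [fact]

round 1: derive cover(b,c) via R0 from knows(b,c)
round 1: derive cover(c,c) via R0 from knows(c,c)
round 1: derive cover(c,f) via R0 from knows(c,f)
round 1: derive cover(d,d) via R0 from knows(d,d)
round 1: derive cover(d,f) via R0 from knows(d,f)
round 1: derive cover(f,b) via R0 from knows(f,b)
round 1: derive cover(f,f) via R0 from knows(f,f)
round 1: derive cover(g,b) via R0 from knows(g,b)
round 1: derive cover(g,d) via R0 from knows(g,d)
round 1: derive cover(g,f) via R0 from knows(g,f)
round 1: derive cover(j,d) via R0 from knows(j,d)
round 1: derive cover(j,f) via R0 from knows(j,f)
round 1: derive cover(j,j) via R0 from knows(j,j)
round 1: derive cover(b,g) via R2 from knows(b,c), edge(c,g)
round 1: derive cover(b,j) via R2 from knows(b,c), edge(c,j)
round 1: derive cover(c,g) via R2 from knows(c,c), edge(c,g)
round 1: derive cover(c,j) via R2 from knows(c,c), edge(c,j)
round 1: derive cover(d,b) via R2 from knows(d,d), edge(d,b)
round 1: derive cover(d,c) via R2 from knows(d,f), edge(f,c)
round 1: derive cover(f,c) via R2 from knows(f,b), edge(b,c)
round 1: derive cover(g,c) via R2 from knows(g,b), edge(b,c)
round 1: derive cover(j,b) via R2 from knows(j,d), edge(d,b)
round 1: derive cover(j,c) via R2 from knows(j,f), edge(f,c)
round 2: derive cover(b,b) via R1 from cover(b,g), knows(g,b)
round 2: derive cover(b,d) via R1 from cover(b,g), knows(g,d)
round 2: derive cover(b,f) via R1 from cover(b,c), knows(c,f)
round 2: derive cover(c,b) via R1 from cover(c,f), knows(f,b)
round 2: derive cover(c,d) via R1 from cover(c,g), knows(g,d)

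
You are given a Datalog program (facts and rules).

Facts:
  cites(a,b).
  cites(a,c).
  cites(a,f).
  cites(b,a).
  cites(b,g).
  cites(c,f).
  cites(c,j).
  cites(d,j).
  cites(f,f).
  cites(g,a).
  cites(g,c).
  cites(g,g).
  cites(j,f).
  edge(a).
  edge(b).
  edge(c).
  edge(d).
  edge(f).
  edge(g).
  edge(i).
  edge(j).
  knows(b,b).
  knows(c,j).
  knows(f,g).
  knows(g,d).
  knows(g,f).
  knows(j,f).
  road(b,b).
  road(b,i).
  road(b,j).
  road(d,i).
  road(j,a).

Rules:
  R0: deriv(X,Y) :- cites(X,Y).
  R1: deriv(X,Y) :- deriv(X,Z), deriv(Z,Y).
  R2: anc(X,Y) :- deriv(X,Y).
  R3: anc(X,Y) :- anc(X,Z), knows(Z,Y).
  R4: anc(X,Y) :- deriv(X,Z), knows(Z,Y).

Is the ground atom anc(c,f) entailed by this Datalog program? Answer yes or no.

yes

round 1: derive deriv(a,b) via R0 from cites(a,b)
round 1: derive deriv(a,c) via R0 from cites(a,c)
round 1: derive deriv(a,f) via R0 from cites(a,f)
round 1: derive deriv(b,a) via R0 from cites(b,a)
round 1: derive deriv(b,g) via R0 from cites(b,g)
round 1: derive deriv(c,f) via R0 from cites(c,f)
round 1: derive deriv(c,j) via R0 from cites(c,j)
round 1: derive deriv(d,j) via R0 from cites(d,j)
round 1: derive deriv(f,f) via R0 from cites(f,f)
round 1: derive deriv(g,a) via R0 from cites(g,a)
round 1: derive deriv(g,c) via R0 from cites(g,c)
round 1: derive deriv(g,g) via R0 from cites(g,g)
round 1: derive deriv(j,f) via R0 from cites(j,f)
round 2: derive deriv(a,a) via R1 from deriv(a,b), deriv(b,a)
round 2: derive deriv(a,g) via R1 from deriv(a,b), deriv(b,g)
round 2: derive deriv(a,j) via R1 from deriv(a,c), deriv(c,j)
round 2: derive deriv(b,b) via R1 from deriv(b,a), deriv(a,b)
round 2: derive deriv(b,c) via R1 from deriv(b,a), deriv(a,c)
round 2: derive deriv(b,f) via R1 from deriv(b,a), deriv(a,f)
round 2: derive deriv(d,f) via R1 from deriv(d,j), deriv(j,f)
round 2: derive deriv(g,b) via R1 from deriv(g,a), deriv(a,b)
round 2: derive deriv(g,f) via R1 from deriv(g,a), deriv(a,f)
round 2: derive deriv(g,j) via R1 from deriv(g,c), deriv(c,j)
round 2: derive anc(a,b) via R2 from deriv(a,b)
round 2: derive anc(a,c) via R2 from deriv(a,c)
round 2: derive anc(a,f) via R2 from deriv(a,f)
round 2: derive anc(b,a) via R2 from deriv(b,a)
round 2: derive anc(b,g) via R2 from deriv(b,g)
round 2: derive anc(c,f) via R2 from deriv(c,f)
round 2: derive anc(c,j) via R2 from deriv(c,j)
round 2: derive anc(d,j) via R2 from deriv(d,j)
round 2: derive anc(f,f) via R2 from deriv(f,f)
round 2: derive anc(g,a) via R2 from deriv(g,a)
round 2: derive anc(g,c) via R2 from deriv(g,c)
round 2: derive anc(g,g) via R2 from deriv(g,g)
round 2: derive anc(j,f) via R2 from deriv(j,f)
round 2: derive anc(a,g) via R4 from deriv(a,f), knows(f,g)
round 2: derive anc(a,j) via R4 from deriv(a,c), knows(c,j)
round 2: derive anc(b,d) via R4 from deriv(b,g), knows(g,d)
round 2: derive anc(b,f) via R4 from deriv(b,g), knows(g,f)
round 2: derive anc(c,g) via R4 from deriv(c,f), knows(f,g)
round 2: derive anc(d,f) via R4 from deriv(d,j), knows(j,f)
round 2: derive anc(f,g) via R4 from deriv(f,f), knows(f,g)
round 2: derive anc(g,d) via R4 from deriv(g,g), knows(g,d)
round 2: derive anc(g,f) via R4 from deriv(g,g), knows(g,f)
round 2: derive anc(g,j) via R4 from deriv(g,c), knows(c,j)
round 2: derive anc(j,g) via R4 from deriv(j,f), knows(f,g)
round 3: derive deriv(b,j) via R1 from deriv(b,a), deriv(a,j)
round 3: derive anc(a,a) via R2 from deriv(a,a)
round 3: derive anc(b,b) via R2 from deriv(b,b)
round 3: derive anc(b,c) via R2 from deriv(b,c)
round 3: derive anc(g,b) via R2 from deriv(g,b)
round 3: derive anc(a,d) via R3 from anc(a,g), knows(g,d)
round 3: derive anc(c,d) via R3 from anc(c,g), knows(g,d)
round 3: derive anc(d,g) via R3 from anc(d,f), knows(f,g)
round 3: derive anc(f,d) via R3 from anc(f,g), knows(g,d)
round 3: derive anc(j,d) via R3 from anc(j,g), knows(g,d)
round 3: derive anc(b,j) via R4 from deriv(b,c), knows(c,j)
round 4: derive anc(d,d) via R3 from anc(d,g), knows(g,d)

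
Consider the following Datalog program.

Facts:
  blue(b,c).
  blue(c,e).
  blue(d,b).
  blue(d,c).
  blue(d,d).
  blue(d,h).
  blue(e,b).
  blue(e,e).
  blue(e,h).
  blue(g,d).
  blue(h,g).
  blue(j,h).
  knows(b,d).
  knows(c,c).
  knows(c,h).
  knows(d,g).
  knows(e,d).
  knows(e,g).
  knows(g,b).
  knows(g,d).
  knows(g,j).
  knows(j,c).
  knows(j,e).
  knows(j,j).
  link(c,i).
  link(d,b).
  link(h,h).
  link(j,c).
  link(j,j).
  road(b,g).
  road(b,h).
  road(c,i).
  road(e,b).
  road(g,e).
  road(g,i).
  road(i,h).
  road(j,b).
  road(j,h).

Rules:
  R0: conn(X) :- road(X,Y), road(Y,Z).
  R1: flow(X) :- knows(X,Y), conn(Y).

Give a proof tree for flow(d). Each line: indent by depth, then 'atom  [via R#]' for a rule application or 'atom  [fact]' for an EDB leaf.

flow(d)  [via R1]
  knows(d,g)  [fact]
  conn(g)  [via R0]
    road(g,e)  [fact]
    road(e,b)  [fact]

round 1: derive conn(b) via R0 from road(b,g), road(g,e)
round 1: derive conn(c) via R0 from road(c,i), road(i,h)
round 1: derive conn(e) via R0 from road(e,b), road(b,g)
round 1: derive conn(g) via R0 from road(g,e), road(e,b)
round 1: derive conn(j) via R0 from road(j,b), road(b,g)
round 2: derive flow(c) via R1 from knows(c,c), conn(c)
round 2: derive flow(d) via R1 from knows(d,g), conn(g)
round 2: derive flow(e) via R1 from knows(e,g), conn(g)
round 2: derive flow(g) via R1 from knows(g,b), conn(b)
round 2: derive flow(j) via R1 from knows(j,c), conn(c)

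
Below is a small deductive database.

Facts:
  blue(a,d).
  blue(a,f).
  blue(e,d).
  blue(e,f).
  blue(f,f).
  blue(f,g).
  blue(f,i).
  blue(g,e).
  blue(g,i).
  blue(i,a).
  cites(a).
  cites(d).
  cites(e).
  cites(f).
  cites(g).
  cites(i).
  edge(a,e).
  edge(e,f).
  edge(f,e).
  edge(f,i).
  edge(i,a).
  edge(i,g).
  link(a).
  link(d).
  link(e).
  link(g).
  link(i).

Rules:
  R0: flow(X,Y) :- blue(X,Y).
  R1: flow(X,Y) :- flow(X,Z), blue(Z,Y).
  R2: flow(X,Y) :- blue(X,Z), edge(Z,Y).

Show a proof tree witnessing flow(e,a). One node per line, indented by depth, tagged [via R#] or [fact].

round 1: derive flow(a,d) via R0 from blue(a,d)
round 1: derive flow(a,f) via R0 from blue(a,f)
round 1: derive flow(e,d) via R0 from blue(e,d)
round 1: derive flow(e,f) via R0 from blue(e,f)
round 1: derive flow(f,f) via R0 from blue(f,f)
round 1: derive flow(f,g) via R0 from blue(f,g)
round 1: derive flow(f,i) via R0 from blue(f,i)
round 1: derive flow(g,e) via R0 from blue(g,e)
round 1: derive flow(g,i) via R0 from blue(g,i)
round 1: derive flow(i,a) via R0 from blue(i,a)
round 1: derive flow(a,e) via R2 from blue(a,f), edge(f,e)
round 1: derive flow(a,i) via R2 from blue(a,f), edge(f,i)
round 1: derive flow(e,e) via R2 from blue(e,f), edge(f,e)
round 1: derive flow(e,i) via R2 from blue(e,f), edge(f,i)
round 1: derive flow(f,a) via R2 from blue(f,i), edge(i,a)
round 1: derive flow(f,e) via R2 from blue(f,f), edge(f,e)
round 1: derive flow(g,a) via R2 from blue(g,i), edge(i,a)
round 1: derive flow(g,f) via R2 from blue(g,e), edge(e,f)
round 1: derive flow(g,g) via R2 from blue(g,i), edge(i,g)
round 1: derive flow(i,e) via R2 from blue(i,a), edge(a,e)
round 2: derive flow(a,a) via R1 from flow(a,i), blue(i,a)
round 2: derive flow(a,g) via R1 from flow(a,f), blue(f,g)
round 2: derive flow(e,a) via R1 from flow(e,i), blue(i,a)
round 2: derive flow(e,g) via R1 from flow(e,f), blue(f,g)
round 2: derive flow(f,d) via R1 from flow(f,a), blue(a,d)
round 2: derive flow(g,d) via R1 from flow(g,a), blue(a,d)
round 2: derive flow(i,d) via R1 from flow(i,a), blue(a,d)
round 2: derive flow(i,f) via R1 from flow(i,a), blue(a,f)
round 3: derive flow(i,g) via R1 from flow(i,f), blue(f,g)
round 3: derive flow(i,i) via R1 from flow(i,f), blue(f,i)

flow(e,a)  [via R1]
  flow(e,i)  [via R2]
    blue(e,f)  [fact]
    edge(f,i)  [fact]
  blue(i,a)  [fact]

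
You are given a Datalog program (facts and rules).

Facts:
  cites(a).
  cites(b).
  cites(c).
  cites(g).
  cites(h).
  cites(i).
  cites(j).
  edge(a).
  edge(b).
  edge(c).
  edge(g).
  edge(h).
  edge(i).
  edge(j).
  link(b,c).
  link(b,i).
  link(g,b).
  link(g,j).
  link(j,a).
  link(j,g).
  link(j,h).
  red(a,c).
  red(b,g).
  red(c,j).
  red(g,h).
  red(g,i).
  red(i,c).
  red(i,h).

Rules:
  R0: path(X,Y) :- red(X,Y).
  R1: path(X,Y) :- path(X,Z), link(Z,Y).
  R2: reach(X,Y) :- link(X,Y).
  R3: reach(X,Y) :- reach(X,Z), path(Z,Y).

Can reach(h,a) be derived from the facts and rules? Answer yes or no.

no

round 1: derive path(a,c) via R0 from red(a,c)
round 1: derive path(b,g) via R0 from red(b,g)
round 1: derive path(c,j) via R0 from red(c,j)
round 1: derive path(g,h) via R0 from red(g,h)
round 1: derive path(g,i) via R0 from red(g,i)
round 1: derive path(i,c) via R0 from red(i,c)
round 1: derive path(i,h) via R0 from red(i,h)
round 1: derive reach(b,c) via R2 from link(b,c)
round 1: derive reach(b,i) via R2 from link(b,i)
round 1: derive reach(g,b) via R2 from link(g,b)
round 1: derive reach(g,j) via R2 from link(g,j)
round 1: derive reach(j,a) via R2 from link(j,a)
round 1: derive reach(j,g) via R2 from link(j,g)
round 1: derive reach(j,h) via R2 from link(j,h)
round 2: derive path(b,b) via R1 from path(b,g), link(g,b)
round 2: derive path(b,j) via R1 from path(b,g), link(g,j)
round 2: derive path(c,a) via R1 from path(c,j), link(j,a)
round 2: derive path(c,g) via R1 from path(c,j), link(j,g)
round 2: derive path(c,h) via R1 from path(c,j), link(j,h)
round 2: derive reach(b,h) via R3 from reach(b,i), path(i,h)
round 2: derive reach(b,j) via R3 from reach(b,c), path(c,j)
round 2: derive reach(g,g) via R3 from reach(g,b), path(b,g)
round 2: derive reach(j,c) via R3 from reach(j,a), path(a,c)
round 2: derive reach(j,i) via R3 from reach(j,g), path(g,i)
round 3: derive path(b,a) via R1 from path(b,j), link(j,a)
round 3: derive path(b,c) via R1 from path(b,b), link(b,c)
round 3: derive path(b,h) via R1 from path(b,j), link(j,h)
round 3: derive path(b,i) via R1 from path(b,b), link(b,i)
round 3: derive path(c,b) via R1 from path(c,g), link(g,b)
round 3: derive reach(b,a) via R3 from reach(b,c), path(c,a)
round 3: derive reach(b,g) via R3 from reach(b,c), path(c,g)
round 3: derive reach(g,h) via R3 from reach(g,g), path(g,h)
round 3: derive reach(g,i) via R3 from reach(g,g), path(g,i)
round 3: derive reach(j,j) via R3 from reach(j,c), path(c,j)
round 4: derive path(c,c) via R1 from path(c,b), link(b,c)
round 4: derive path(c,i) via R1 from path(c,b), link(b,i)
round 4: derive reach(b,b) via R3 from reach(b,c), path(c,b)
round 4: derive reach(g,a) via R3 from reach(g,b), path(b,a)
round 4: derive reach(g,c) via R3 from reach(g,b), path(b,c)
round 4: derive reach(j,b) via R3 from reach(j,c), path(c,b)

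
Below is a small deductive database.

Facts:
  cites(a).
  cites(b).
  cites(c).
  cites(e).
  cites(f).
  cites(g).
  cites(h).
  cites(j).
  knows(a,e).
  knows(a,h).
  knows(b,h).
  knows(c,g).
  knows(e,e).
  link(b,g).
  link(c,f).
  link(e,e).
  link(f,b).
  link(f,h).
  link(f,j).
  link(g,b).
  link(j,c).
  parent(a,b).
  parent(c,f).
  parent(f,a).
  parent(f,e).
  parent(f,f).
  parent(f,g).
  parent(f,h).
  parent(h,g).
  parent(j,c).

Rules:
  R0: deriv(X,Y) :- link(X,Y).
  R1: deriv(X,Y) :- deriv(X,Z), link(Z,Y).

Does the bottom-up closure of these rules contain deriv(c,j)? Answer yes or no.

round 1: derive deriv(b,g) via R0 from link(b,g)
round 1: derive deriv(c,f) via R0 from link(c,f)
round 1: derive deriv(e,e) via R0 from link(e,e)
round 1: derive deriv(f,b) via R0 from link(f,b)
round 1: derive deriv(f,h) via R0 from link(f,h)
round 1: derive deriv(f,j) via R0 from link(f,j)
round 1: derive deriv(g,b) via R0 from link(g,b)
round 1: derive deriv(j,c) via R0 from link(j,c)
round 2: derive deriv(b,b) via R1 from deriv(b,g), link(g,b)
round 2: derive deriv(c,b) via R1 from deriv(c,f), link(f,b)
round 2: derive deriv(c,h) via R1 from deriv(c,f), link(f,h)
round 2: derive deriv(c,j) via R1 from deriv(c,f), link(f,j)
round 2: derive deriv(f,c) via R1 from deriv(f,j), link(j,c)
round 2: derive deriv(f,g) via R1 from deriv(f,b), link(b,g)
round 2: derive deriv(g,g) via R1 from deriv(g,b), link(b,g)
round 2: derive deriv(j,f) via R1 from deriv(j,c), link(c,f)
round 3: derive deriv(c,c) via R1 from deriv(c,j), link(j,c)
round 3: derive deriv(c,g) via R1 from deriv(c,b), link(b,g)
round 3: derive deriv(f,f) via R1 from deriv(f,c), link(c,f)
round 3: derive deriv(j,b) via R1 from deriv(j,f), link(f,b)
round 3: derive deriv(j,h) via R1 from deriv(j,f), link(f,h)
round 3: derive deriv(j,j) via R1 from deriv(j,f), link(f,j)
round 4: derive deriv(j,g) via R1 from deriv(j,b), link(b,g)

yes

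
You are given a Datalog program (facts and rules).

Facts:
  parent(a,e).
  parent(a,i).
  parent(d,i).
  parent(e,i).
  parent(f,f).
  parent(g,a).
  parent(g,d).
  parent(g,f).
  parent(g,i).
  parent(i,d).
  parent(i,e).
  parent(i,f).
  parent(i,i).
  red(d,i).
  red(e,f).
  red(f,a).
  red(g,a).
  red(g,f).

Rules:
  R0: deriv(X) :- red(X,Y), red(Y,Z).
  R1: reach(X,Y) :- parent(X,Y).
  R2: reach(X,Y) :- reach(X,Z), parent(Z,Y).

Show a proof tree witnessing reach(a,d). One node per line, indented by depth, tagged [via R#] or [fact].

reach(a,d)  [via R2]
  reach(a,i)  [via R1]
    parent(a,i)  [fact]
  parent(i,d)  [fact]

round 1: derive reach(a,e) via R1 from parent(a,e)
round 1: derive reach(a,i) via R1 from parent(a,i)
round 1: derive reach(d,i) via R1 from parent(d,i)
round 1: derive reach(e,i) via R1 from parent(e,i)
round 1: derive reach(f,f) via R1 from parent(f,f)
round 1: derive reach(g,a) via R1 from parent(g,a)
round 1: derive reach(g,d) via R1 from parent(g,d)
round 1: derive reach(g,f) via R1 from parent(g,f)
round 1: derive reach(g,i) via R1 from parent(g,i)
round 1: derive reach(i,d) via R1 from parent(i,d)
round 1: derive reach(i,e) via R1 from parent(i,e)
round 1: derive reach(i,f) via R1 from parent(i,f)
round 1: derive reach(i,i) via R1 from parent(i,i)
round 2: derive reach(a,d) via R2 from reach(a,i), parent(i,d)
round 2: derive reach(a,f) via R2 from reach(a,i), parent(i,f)
round 2: derive reach(d,d) via R2 from reach(d,i), parent(i,d)
round 2: derive reach(d,e) via R2 from reach(d,i), parent(i,e)
round 2: derive reach(d,f) via R2 from reach(d,i), parent(i,f)
round 2: derive reach(e,d) via R2 from reach(e,i), parent(i,d)
round 2: derive reach(e,e) via R2 from reach(e,i), parent(i,e)
round 2: derive reach(e,f) via R2 from reach(e,i), parent(i,f)
round 2: derive reach(g,e) via R2 from reach(g,a), parent(a,e)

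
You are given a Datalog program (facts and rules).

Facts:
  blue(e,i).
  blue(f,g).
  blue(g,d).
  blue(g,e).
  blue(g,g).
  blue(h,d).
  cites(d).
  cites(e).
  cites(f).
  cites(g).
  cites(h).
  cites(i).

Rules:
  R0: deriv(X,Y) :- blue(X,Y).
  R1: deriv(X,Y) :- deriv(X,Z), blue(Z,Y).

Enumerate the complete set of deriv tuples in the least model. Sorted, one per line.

round 1: derive deriv(e,i) via R0 from blue(e,i)
round 1: derive deriv(f,g) via R0 from blue(f,g)
round 1: derive deriv(g,d) via R0 from blue(g,d)
round 1: derive deriv(g,e) via R0 from blue(g,e)
round 1: derive deriv(g,g) via R0 from blue(g,g)
round 1: derive deriv(h,d) via R0 from blue(h,d)
round 2: derive deriv(f,d) via R1 from deriv(f,g), blue(g,d)
round 2: derive deriv(f,e) via R1 from deriv(f,g), blue(g,e)
round 2: derive deriv(g,i) via R1 from deriv(g,e), blue(e,i)
round 3: derive deriv(f,i) via R1 from deriv(f,e), blue(e,i)

deriv(e,i)
deriv(f,d)
deriv(f,e)
deriv(f,g)
deriv(f,i)
deriv(g,d)
deriv(g,e)
deriv(g,g)
deriv(g,i)
deriv(h,d)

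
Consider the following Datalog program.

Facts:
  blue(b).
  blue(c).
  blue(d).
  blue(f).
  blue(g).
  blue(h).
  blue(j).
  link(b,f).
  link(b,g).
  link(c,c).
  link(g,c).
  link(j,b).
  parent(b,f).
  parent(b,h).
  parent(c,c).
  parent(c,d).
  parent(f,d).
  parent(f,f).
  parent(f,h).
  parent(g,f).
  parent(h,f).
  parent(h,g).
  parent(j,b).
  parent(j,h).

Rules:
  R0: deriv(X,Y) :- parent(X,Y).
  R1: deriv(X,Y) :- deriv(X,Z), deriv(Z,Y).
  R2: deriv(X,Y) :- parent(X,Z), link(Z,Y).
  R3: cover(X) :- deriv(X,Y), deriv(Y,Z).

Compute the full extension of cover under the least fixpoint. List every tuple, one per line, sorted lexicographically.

cover(b)
cover(c)
cover(f)
cover(g)
cover(h)
cover(j)

round 1: derive deriv(b,f) via R0 from parent(b,f)
round 1: derive deriv(b,h) via R0 from parent(b,h)
round 1: derive deriv(c,c) via R0 from parent(c,c)
round 1: derive deriv(c,d) via R0 from parent(c,d)
round 1: derive deriv(f,d) via R0 from parent(f,d)
round 1: derive deriv(f,f) via R0 from parent(f,f)
round 1: derive deriv(f,h) via R0 from parent(f,h)
round 1: derive deriv(g,f) via R0 from parent(g,f)
round 1: derive deriv(h,f) via R0 from parent(h,f)
round 1: derive deriv(h,g) via R0 from parent(h,g)
round 1: derive deriv(j,b) via R0 from parent(j,b)
round 1: derive deriv(j,h) via R0 from parent(j,h)
round 1: derive deriv(h,c) via R2 from parent(h,g), link(g,c)
round 1: derive deriv(j,f) via R2 from parent(j,b), link(b,f)
round 1: derive deriv(j,g) via R2 from parent(j,b), link(b,g)
round 2: derive deriv(b,c) via R1 from deriv(b,h), deriv(h,c)
round 2: derive deriv(b,d) via R1 from deriv(b,f), deriv(f,d)
round 2: derive deriv(b,g) via R1 from deriv(b,h), deriv(h,g)
round 2: derive deriv(f,c) via R1 from deriv(f,h), deriv(h,c)
round 2: derive deriv(f,g) via R1 from deriv(f,h), deriv(h,g)
round 2: derive deriv(g,d) via R1 from deriv(g,f), deriv(f,d)
round 2: derive deriv(g,h) via R1 from deriv(g,f), deriv(f,h)
round 2: derive deriv(h,d) via R1 from deriv(h,c), deriv(c,d)
round 2: derive deriv(h,h) via R1 from deriv(h,f), deriv(f,h)
round 2: derive deriv(j,c) via R1 from deriv(j,h), deriv(h,c)
round 2: derive deriv(j,d) via R1 from deriv(j,f), deriv(f,d)
round 2: derive cover(b) via R3 from deriv(b,f), deriv(f,d)
round 2: derive cover(c) via R3 from deriv(c,c), deriv(c,c)
round 2: derive cover(f) via R3 from deriv(f,f), deriv(f,d)
round 2: derive cover(g) via R3 from deriv(g,f), deriv(f,d)
round 2: derive cover(h) via R3 from deriv(h,c), deriv(c,c)
round 2: derive cover(j) via R3 from deriv(j,b), deriv(b,f)
round 3: derive deriv(g,c) via R1 from deriv(g,f), deriv(f,c)
round 3: derive deriv(g,g) via R1 from deriv(g,f), deriv(f,g)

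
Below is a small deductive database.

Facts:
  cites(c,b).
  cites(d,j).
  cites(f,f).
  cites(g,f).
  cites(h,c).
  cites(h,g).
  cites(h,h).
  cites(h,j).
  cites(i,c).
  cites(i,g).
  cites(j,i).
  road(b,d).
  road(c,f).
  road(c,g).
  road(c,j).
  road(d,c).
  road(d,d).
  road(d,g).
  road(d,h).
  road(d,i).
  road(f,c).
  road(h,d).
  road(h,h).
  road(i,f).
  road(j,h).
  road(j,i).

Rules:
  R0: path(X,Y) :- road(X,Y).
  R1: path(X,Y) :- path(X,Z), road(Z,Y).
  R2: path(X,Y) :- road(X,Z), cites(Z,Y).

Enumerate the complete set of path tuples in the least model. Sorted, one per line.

round 1: derive path(b,d) via R0 from road(b,d)
round 1: derive path(c,f) via R0 from road(c,f)
round 1: derive path(c,g) via R0 from road(c,g)
round 1: derive path(c,j) via R0 from road(c,j)
round 1: derive path(d,c) via R0 from road(d,c)
round 1: derive path(d,d) via R0 from road(d,d)
round 1: derive path(d,g) via R0 from road(d,g)
round 1: derive path(d,h) via R0 from road(d,h)
round 1: derive path(d,i) via R0 from road(d,i)
round 1: derive path(f,c) via R0 from road(f,c)
round 1: derive path(h,d) via R0 from road(h,d)
round 1: derive path(h,h) via R0 from road(h,h)
round 1: derive path(i,f) via R0 from road(i,f)
round 1: derive path(j,h) via R0 from road(j,h)
round 1: derive path(j,i) via R0 from road(j,i)
round 1: derive path(b,j) via R2 from road(b,d), cites(d,j)
round 1: derive path(c,i) via R2 from road(c,j), cites(j,i)
round 1: derive path(d,b) via R2 from road(d,c), cites(c,b)
round 1: derive path(d,f) via R2 from road(d,g), cites(g,f)
round 1: derive path(d,j) via R2 from road(d,d), cites(d,j)
round 1: derive path(f,b) via R2 from road(f,c), cites(c,b)
round 1: derive path(h,c) via R2 from road(h,h), cites(h,c)
round 1: derive path(h,g) via R2 from road(h,h), cites(h,g)
round 1: derive path(h,j) via R2 from road(h,d), cites(d,j)
round 1: derive path(j,c) via R2 from road(j,h), cites(h,c)
round 1: derive path(j,g) via R2 from road(j,h), cites(h,g)
round 1: derive path(j,j) via R2 from road(j,h), cites(h,j)
round 2: derive path(b,c) via R1 from path(b,d), road(d,c)
round 2: derive path(b,g) via R1 from path(b,d), road(d,g)
round 2: derive path(b,h) via R1 from path(b,d), road(d,h)
round 2: derive path(b,i) via R1 from path(b,d), road(d,i)
round 2: derive path(c,c) via R1 from path(c,f), road(f,c)
round 2: derive path(c,h) via R1 from path(c,j), road(j,h)
round 2: derive path(f,d) via R1 from path(f,b), road(b,d)
round 2: derive path(f,f) via R1 from path(f,c), road(c,f)
round 2: derive path(f,g) via R1 from path(f,c), road(c,g)
round 2: derive path(f,j) via R1 from path(f,c), road(c,j)
round 2: derive path(h,f) via R1 from path(h,c), road(c,f)
round 2: derive path(h,i) via R1 from path(h,d), road(d,i)
round 2: derive path(i,c) via R1 from path(i,f), road(f,c)
round 2: derive path(j,d) via R1 from path(j,h), road(h,d)
round 2: derive path(j,f) via R1 from path(j,c), road(c,f)
round 3: derive path(b,f) via R1 from path(b,c), road(c,f)
round 3: derive path(c,d) via R1 from path(c,h), road(h,d)
round 3: derive path(f,h) via R1 from path(f,d), road(d,h)
round 3: derive path(f,i) via R1 from path(f,d), road(d,i)
round 3: derive path(i,g) via R1 from path(i,c), road(c,g)
round 3: derive path(i,j) via R1 from path(i,c), road(c,j)
round 4: derive path(i,h) via R1 from path(i,j), road(j,h)
round 4: derive path(i,i) via R1 from path(i,j), road(j,i)
round 5: derive path(i,d) via R1 from path(i,h), road(h,d)

path(b,c)
path(b,d)
path(b,f)
path(b,g)
path(b,h)
path(b,i)
path(b,j)
path(c,c)
path(c,d)
path(c,f)
path(c,g)
path(c,h)
path(c,i)
path(c,j)
path(d,b)
path(d,c)
path(d,d)
path(d,f)
path(d,g)
path(d,h)
path(d,i)
path(d,j)
path(f,b)
path(f,c)
path(f,d)
path(f,f)
path(f,g)
path(f,h)
path(f,i)
path(f,j)
path(h,c)
path(h,d)
path(h,f)
path(h,g)
path(h,h)
path(h,i)
path(h,j)
path(i,c)
path(i,d)
path(i,f)
path(i,g)
path(i,h)
path(i,i)
path(i,j)
path(j,c)
path(j,d)
path(j,f)
path(j,g)
path(j,h)
path(j,i)
path(j,j)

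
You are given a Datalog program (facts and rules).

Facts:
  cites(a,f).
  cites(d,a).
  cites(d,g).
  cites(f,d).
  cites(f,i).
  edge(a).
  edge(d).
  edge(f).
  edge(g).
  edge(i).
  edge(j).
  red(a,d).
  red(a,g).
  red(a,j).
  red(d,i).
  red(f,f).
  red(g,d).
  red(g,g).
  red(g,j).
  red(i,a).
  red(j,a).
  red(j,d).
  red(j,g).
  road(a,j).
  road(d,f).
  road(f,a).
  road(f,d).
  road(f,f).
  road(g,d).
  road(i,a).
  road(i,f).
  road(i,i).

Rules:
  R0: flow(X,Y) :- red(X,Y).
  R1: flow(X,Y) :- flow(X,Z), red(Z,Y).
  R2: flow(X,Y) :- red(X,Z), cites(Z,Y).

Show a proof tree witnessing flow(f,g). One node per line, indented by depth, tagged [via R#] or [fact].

round 1: derive flow(a,d) via R0 from red(a,d)
round 1: derive flow(a,g) via R0 from red(a,g)
round 1: derive flow(a,j) via R0 from red(a,j)
round 1: derive flow(d,i) via R0 from red(d,i)
round 1: derive flow(f,f) via R0 from red(f,f)
round 1: derive flow(g,d) via R0 from red(g,d)
round 1: derive flow(g,g) via R0 from red(g,g)
round 1: derive flow(g,j) via R0 from red(g,j)
round 1: derive flow(i,a) via R0 from red(i,a)
round 1: derive flow(j,a) via R0 from red(j,a)
round 1: derive flow(j,d) via R0 from red(j,d)
round 1: derive flow(j,g) via R0 from red(j,g)
round 1: derive flow(a,a) via R2 from red(a,d), cites(d,a)
round 1: derive flow(f,d) via R2 from red(f,f), cites(f,d)
round 1: derive flow(f,i) via R2 from red(f,f), cites(f,i)
round 1: derive flow(g,a) via R2 from red(g,d), cites(d,a)
round 1: derive flow(i,f) via R2 from red(i,a), cites(a,f)
round 1: derive flow(j,f) via R2 from red(j,a), cites(a,f)
round 2: derive flow(a,i) via R1 from flow(a,d), red(d,i)
round 2: derive flow(d,a) via R1 from flow(d,i), red(i,a)
round 2: derive flow(f,a) via R1 from flow(f,i), red(i,a)
round 2: derive flow(g,i) via R1 from flow(g,d), red(d,i)
round 2: derive flow(i,d) via R1 from flow(i,a), red(a,d)
round 2: derive flow(i,g) via R1 from flow(i,a), red(a,g)
round 2: derive flow(i,j) via R1 from flow(i,a), red(a,j)
round 2: derive flow(j,i) via R1 from flow(j,d), red(d,i)
round 2: derive flow(j,j) via R1 from flow(j,a), red(a,j)
round 3: derive flow(d,d) via R1 from flow(d,a), red(a,d)
round 3: derive flow(d,g) via R1 from flow(d,a), red(a,g)
round 3: derive flow(d,j) via R1 from flow(d,a), red(a,j)
round 3: derive flow(f,g) via R1 from flow(f,a), red(a,g)
round 3: derive flow(f,j) via R1 from flow(f,a), red(a,j)
round 3: derive flow(i,i) via R1 from flow(i,d), red(d,i)

flow(f,g)  [via R1]
  flow(f,a)  [via R1]
    flow(f,i)  [via R2]
      red(f,f)  [fact]
      cites(f,i)  [fact]
    red(i,a)  [fact]
  red(a,g)  [fact]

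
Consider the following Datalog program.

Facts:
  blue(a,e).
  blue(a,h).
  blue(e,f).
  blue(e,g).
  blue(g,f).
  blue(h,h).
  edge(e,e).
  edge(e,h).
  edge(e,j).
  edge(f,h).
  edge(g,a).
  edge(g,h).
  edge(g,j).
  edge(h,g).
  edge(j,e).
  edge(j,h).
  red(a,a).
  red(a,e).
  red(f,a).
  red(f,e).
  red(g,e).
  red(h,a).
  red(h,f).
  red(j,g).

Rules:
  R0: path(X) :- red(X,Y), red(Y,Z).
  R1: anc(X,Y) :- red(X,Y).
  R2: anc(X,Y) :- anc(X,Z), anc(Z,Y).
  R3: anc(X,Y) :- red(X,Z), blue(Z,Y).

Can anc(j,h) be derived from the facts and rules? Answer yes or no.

round 1: derive anc(a,a) via R1 from red(a,a)
round 1: derive anc(a,e) via R1 from red(a,e)
round 1: derive anc(f,a) via R1 from red(f,a)
round 1: derive anc(f,e) via R1 from red(f,e)
round 1: derive anc(g,e) via R1 from red(g,e)
round 1: derive anc(h,a) via R1 from red(h,a)
round 1: derive anc(h,f) via R1 from red(h,f)
round 1: derive anc(j,g) via R1 from red(j,g)
round 1: derive anc(a,f) via R3 from red(a,e), blue(e,f)
round 1: derive anc(a,g) via R3 from red(a,e), blue(e,g)
round 1: derive anc(a,h) via R3 from red(a,a), blue(a,h)
round 1: derive anc(f,f) via R3 from red(f,e), blue(e,f)
round 1: derive anc(f,g) via R3 from red(f,e), blue(e,g)
round 1: derive anc(f,h) via R3 from red(f,a), blue(a,h)
round 1: derive anc(g,f) via R3 from red(g,e), blue(e,f)
round 1: derive anc(g,g) via R3 from red(g,e), blue(e,g)
round 1: derive anc(h,e) via R3 from red(h,a), blue(a,e)
round 1: derive anc(h,h) via R3 from red(h,a), blue(a,h)
round 1: derive anc(j,f) via R3 from red(j,g), blue(g,f)
round 2: derive anc(g,a) via R2 from anc(g,f), anc(f,a)
round 2: derive anc(g,h) via R2 from anc(g,f), anc(f,h)
round 2: derive anc(h,g) via R2 from anc(h,a), anc(a,g)
round 2: derive anc(j,a) via R2 from anc(j,f), anc(f,a)
round 2: derive anc(j,e) via R2 from anc(j,f), anc(f,e)
round 2: derive anc(j,h) via R2 from anc(j,f), anc(f,h)

yes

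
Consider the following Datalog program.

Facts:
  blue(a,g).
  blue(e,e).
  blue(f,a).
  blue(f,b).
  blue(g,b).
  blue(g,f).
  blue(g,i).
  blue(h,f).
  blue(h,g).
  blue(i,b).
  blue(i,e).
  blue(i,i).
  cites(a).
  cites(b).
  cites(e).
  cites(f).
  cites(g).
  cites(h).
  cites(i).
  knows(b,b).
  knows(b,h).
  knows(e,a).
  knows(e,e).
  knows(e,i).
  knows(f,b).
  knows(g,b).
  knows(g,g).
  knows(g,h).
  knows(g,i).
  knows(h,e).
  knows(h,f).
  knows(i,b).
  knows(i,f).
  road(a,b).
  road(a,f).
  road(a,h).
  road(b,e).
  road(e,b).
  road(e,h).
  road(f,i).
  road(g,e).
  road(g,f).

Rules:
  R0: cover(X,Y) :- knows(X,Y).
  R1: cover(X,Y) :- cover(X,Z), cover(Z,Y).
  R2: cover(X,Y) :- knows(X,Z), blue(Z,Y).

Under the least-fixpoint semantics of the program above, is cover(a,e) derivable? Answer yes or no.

no

round 1: derive cover(b,b) via R0 from knows(b,b)
round 1: derive cover(b,h) via R0 from knows(b,h)
round 1: derive cover(e,a) via R0 from knows(e,a)
round 1: derive cover(e,e) via R0 from knows(e,e)
round 1: derive cover(e,i) via R0 from knows(e,i)
round 1: derive cover(f,b) via R0 from knows(f,b)
round 1: derive cover(g,b) via R0 from knows(g,b)
round 1: derive cover(g,g) via R0 from knows(g,g)
round 1: derive cover(g,h) via R0 from knows(g,h)
round 1: derive cover(g,i) via R0 from knows(g,i)
round 1: derive cover(h,e) via R0 from knows(h,e)
round 1: derive cover(h,f) via R0 from knows(h,f)
round 1: derive cover(i,b) via R0 from knows(i,b)
round 1: derive cover(i,f) via R0 from knows(i,f)
round 1: derive cover(b,f) via R2 from knows(b,h), blue(h,f)
round 1: derive cover(b,g) via R2 from knows(b,h), blue(h,g)
round 1: derive cover(e,b) via R2 from knows(e,i), blue(i,b)
round 1: derive cover(e,g) via R2 from knows(e,a), blue(a,g)
round 1: derive cover(g,e) via R2 from knows(g,i), blue(i,e)
round 1: derive cover(g,f) via R2 from knows(g,g), blue(g,f)
round 1: derive cover(h,a) via R2 from knows(h,f), blue(f,a)
round 1: derive cover(h,b) via R2 from knows(h,f), blue(f,b)
round 1: derive cover(i,a) via R2 from knows(i,f), blue(f,a)
round 2: derive cover(b,a) via R1 from cover(b,h), cover(h,a)
round 2: derive cover(b,e) via R1 from cover(b,g), cover(g,e)
round 2: derive cover(b,i) via R1 from cover(b,g), cover(g,i)
round 2: derive cover(e,f) via R1 from cover(e,b), cover(b,f)
round 2: derive cover(e,h) via R1 from cover(e,b), cover(b,h)
round 2: derive cover(f,f) via R1 from cover(f,b), cover(b,f)
round 2: derive cover(f,g) via R1 from cover(f,b), cover(b,g)
round 2: derive cover(f,h) via R1 from cover(f,b), cover(b,h)
round 2: derive cover(g,a) via R1 from cover(g,e), cover(e,a)
round 2: derive cover(h,g) via R1 from cover(h,b), cover(b,g)
round 2: derive cover(h,h) via R1 from cover(h,b), cover(b,h)
round 2: derive cover(h,i) via R1 from cover(h,e), cover(e,i)
round 2: derive cover(i,g) via R1 from cover(i,b), cover(b,g)
round 2: derive cover(i,h) via R1 from cover(i,b), cover(b,h)
round 3: derive cover(f,a) via R1 from cover(f,b), cover(b,a)
round 3: derive cover(f,e) via R1 from cover(f,b), cover(b,e)
round 3: derive cover(f,i) via R1 from cover(f,b), cover(b,i)
round 3: derive cover(i,e) via R1 from cover(i,b), cover(b,e)
round 3: derive cover(i,i) via R1 from cover(i,b), cover(b,i)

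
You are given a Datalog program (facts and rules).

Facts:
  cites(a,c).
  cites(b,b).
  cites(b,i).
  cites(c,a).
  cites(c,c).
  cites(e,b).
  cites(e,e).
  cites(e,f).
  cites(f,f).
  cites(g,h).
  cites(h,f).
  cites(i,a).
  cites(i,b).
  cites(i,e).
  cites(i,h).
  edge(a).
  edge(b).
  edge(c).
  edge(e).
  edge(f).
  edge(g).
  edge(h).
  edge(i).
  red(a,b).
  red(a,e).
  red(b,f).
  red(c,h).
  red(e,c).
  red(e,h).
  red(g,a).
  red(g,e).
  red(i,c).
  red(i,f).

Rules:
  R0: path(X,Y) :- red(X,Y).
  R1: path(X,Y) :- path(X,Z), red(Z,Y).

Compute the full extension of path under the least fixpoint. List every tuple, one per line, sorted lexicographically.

round 1: derive path(a,b) via R0 from red(a,b)
round 1: derive path(a,e) via R0 from red(a,e)
round 1: derive path(b,f) via R0 from red(b,f)
round 1: derive path(c,h) via R0 from red(c,h)
round 1: derive path(e,c) via R0 from red(e,c)
round 1: derive path(e,h) via R0 from red(e,h)
round 1: derive path(g,a) via R0 from red(g,a)
round 1: derive path(g,e) via R0 from red(g,e)
round 1: derive path(i,c) via R0 from red(i,c)
round 1: derive path(i,f) via R0 from red(i,f)
round 2: derive path(a,c) via R1 from path(a,e), red(e,c)
round 2: derive path(a,f) via R1 from path(a,b), red(b,f)
round 2: derive path(a,h) via R1 from path(a,e), red(e,h)
round 2: derive path(g,b) via R1 from path(g,a), red(a,b)
round 2: derive path(g,c) via R1 from path(g,e), red(e,c)
round 2: derive path(g,h) via R1 from path(g,e), red(e,h)
round 2: derive path(i,h) via R1 from path(i,c), red(c,h)
round 3: derive path(g,f) via R1 from path(g,b), red(b,f)

path(a,b)
path(a,c)
path(a,e)
path(a,f)
path(a,h)
path(b,f)
path(c,h)
path(e,c)
path(e,h)
path(g,a)
path(g,b)
path(g,c)
path(g,e)
path(g,f)
path(g,h)
path(i,c)
path(i,f)
path(i,h)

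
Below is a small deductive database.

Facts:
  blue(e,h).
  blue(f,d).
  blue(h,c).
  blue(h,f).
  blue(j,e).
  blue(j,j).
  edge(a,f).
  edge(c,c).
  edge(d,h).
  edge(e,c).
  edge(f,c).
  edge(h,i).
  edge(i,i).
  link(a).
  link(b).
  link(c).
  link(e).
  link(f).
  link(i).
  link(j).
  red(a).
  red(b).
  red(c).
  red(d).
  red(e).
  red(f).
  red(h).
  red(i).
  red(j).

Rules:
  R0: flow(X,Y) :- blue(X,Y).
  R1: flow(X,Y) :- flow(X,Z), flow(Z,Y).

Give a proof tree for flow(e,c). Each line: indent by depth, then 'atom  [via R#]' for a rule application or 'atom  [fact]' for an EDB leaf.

flow(e,c)  [via R1]
  flow(e,h)  [via R0]
    blue(e,h)  [fact]
  flow(h,c)  [via R0]
    blue(h,c)  [fact]

round 1: derive flow(e,h) via R0 from blue(e,h)
round 1: derive flow(f,d) via R0 from blue(f,d)
round 1: derive flow(h,c) via R0 from blue(h,c)
round 1: derive flow(h,f) via R0 from blue(h,f)
round 1: derive flow(j,e) via R0 from blue(j,e)
round 1: derive flow(j,j) via R0 from blue(j,j)
round 2: derive flow(e,c) via R1 from flow(e,h), flow(h,c)
round 2: derive flow(e,f) via R1 from flow(e,h), flow(h,f)
round 2: derive flow(h,d) via R1 from flow(h,f), flow(f,d)
round 2: derive flow(j,h) via R1 from flow(j,e), flow(e,h)
round 3: derive flow(e,d) via R1 from flow(e,f), flow(f,d)
round 3: derive flow(j,c) via R1 from flow(j,e), flow(e,c)
round 3: derive flow(j,d) via R1 from flow(j,h), flow(h,d)
round 3: derive flow(j,f) via R1 from flow(j,e), flow(e,f)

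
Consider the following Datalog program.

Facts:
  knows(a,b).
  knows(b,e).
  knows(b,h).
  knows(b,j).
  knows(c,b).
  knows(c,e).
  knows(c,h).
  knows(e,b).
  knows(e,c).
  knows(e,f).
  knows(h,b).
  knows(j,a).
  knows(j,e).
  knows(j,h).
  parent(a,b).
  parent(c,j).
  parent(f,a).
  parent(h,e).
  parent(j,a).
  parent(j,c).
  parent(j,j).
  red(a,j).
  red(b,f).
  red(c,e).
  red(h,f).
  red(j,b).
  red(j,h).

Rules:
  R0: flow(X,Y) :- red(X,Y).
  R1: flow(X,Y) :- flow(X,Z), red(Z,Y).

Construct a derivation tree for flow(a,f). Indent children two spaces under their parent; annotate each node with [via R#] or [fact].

flow(a,f)  [via R1]
  flow(a,b)  [via R1]
    flow(a,j)  [via R0]
      red(a,j)  [fact]
    red(j,b)  [fact]
  red(b,f)  [fact]

round 1: derive flow(a,j) via R0 from red(a,j)
round 1: derive flow(b,f) via R0 from red(b,f)
round 1: derive flow(c,e) via R0 from red(c,e)
round 1: derive flow(h,f) via R0 from red(h,f)
round 1: derive flow(j,b) via R0 from red(j,b)
round 1: derive flow(j,h) via R0 from red(j,h)
round 2: derive flow(a,b) via R1 from flow(a,j), red(j,b)
round 2: derive flow(a,h) via R1 from flow(a,j), red(j,h)
round 2: derive flow(j,f) via R1 from flow(j,b), red(b,f)
round 3: derive flow(a,f) via R1 from flow(a,b), red(b,f)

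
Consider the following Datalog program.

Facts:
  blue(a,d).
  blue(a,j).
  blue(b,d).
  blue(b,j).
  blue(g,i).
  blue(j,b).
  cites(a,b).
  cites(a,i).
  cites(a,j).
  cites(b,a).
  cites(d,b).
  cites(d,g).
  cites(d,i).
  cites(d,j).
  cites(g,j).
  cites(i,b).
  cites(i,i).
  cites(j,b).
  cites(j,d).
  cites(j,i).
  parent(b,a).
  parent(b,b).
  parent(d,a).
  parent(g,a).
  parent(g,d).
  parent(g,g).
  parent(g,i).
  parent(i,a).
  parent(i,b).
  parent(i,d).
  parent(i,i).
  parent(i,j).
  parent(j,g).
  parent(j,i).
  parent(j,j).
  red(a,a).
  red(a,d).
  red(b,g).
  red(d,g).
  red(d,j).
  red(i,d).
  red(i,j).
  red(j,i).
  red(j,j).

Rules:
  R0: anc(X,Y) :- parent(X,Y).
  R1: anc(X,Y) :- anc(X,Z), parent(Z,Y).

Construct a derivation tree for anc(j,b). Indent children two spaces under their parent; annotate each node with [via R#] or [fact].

round 1: derive anc(b,a) via R0 from parent(b,a)
round 1: derive anc(b,b) via R0 from parent(b,b)
round 1: derive anc(d,a) via R0 from parent(d,a)
round 1: derive anc(g,a) via R0 from parent(g,a)
round 1: derive anc(g,d) via R0 from parent(g,d)
round 1: derive anc(g,g) via R0 from parent(g,g)
round 1: derive anc(g,i) via R0 from parent(g,i)
round 1: derive anc(i,a) via R0 from parent(i,a)
round 1: derive anc(i,b) via R0 from parent(i,b)
round 1: derive anc(i,d) via R0 from parent(i,d)
round 1: derive anc(i,i) via R0 from parent(i,i)
round 1: derive anc(i,j) via R0 from parent(i,j)
round 1: derive anc(j,g) via R0 from parent(j,g)
round 1: derive anc(j,i) via R0 from parent(j,i)
round 1: derive anc(j,j) via R0 from parent(j,j)
round 2: derive anc(g,b) via R1 from anc(g,i), parent(i,b)
round 2: derive anc(g,j) via R1 from anc(g,i), parent(i,j)
round 2: derive anc(i,g) via R1 from anc(i,j), parent(j,g)
round 2: derive anc(j,a) via R1 from anc(j,g), parent(g,a)
round 2: derive anc(j,b) via R1 from anc(j,i), parent(i,b)
round 2: derive anc(j,d) via R1 from anc(j,g), parent(g,d)

anc(j,b)  [via R1]
  anc(j,i)  [via R0]
    parent(j,i)  [fact]
  parent(i,b)  [fact]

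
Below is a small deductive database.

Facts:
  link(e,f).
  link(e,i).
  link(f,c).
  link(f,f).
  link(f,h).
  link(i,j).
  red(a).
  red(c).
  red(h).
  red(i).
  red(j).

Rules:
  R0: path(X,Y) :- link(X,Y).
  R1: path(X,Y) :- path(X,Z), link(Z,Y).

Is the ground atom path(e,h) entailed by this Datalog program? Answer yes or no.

round 1: derive path(e,f) via R0 from link(e,f)
round 1: derive path(e,i) via R0 from link(e,i)
round 1: derive path(f,c) via R0 from link(f,c)
round 1: derive path(f,f) via R0 from link(f,f)
round 1: derive path(f,h) via R0 from link(f,h)
round 1: derive path(i,j) via R0 from link(i,j)
round 2: derive path(e,c) via R1 from path(e,f), link(f,c)
round 2: derive path(e,h) via R1 from path(e,f), link(f,h)
round 2: derive path(e,j) via R1 from path(e,i), link(i,j)

yes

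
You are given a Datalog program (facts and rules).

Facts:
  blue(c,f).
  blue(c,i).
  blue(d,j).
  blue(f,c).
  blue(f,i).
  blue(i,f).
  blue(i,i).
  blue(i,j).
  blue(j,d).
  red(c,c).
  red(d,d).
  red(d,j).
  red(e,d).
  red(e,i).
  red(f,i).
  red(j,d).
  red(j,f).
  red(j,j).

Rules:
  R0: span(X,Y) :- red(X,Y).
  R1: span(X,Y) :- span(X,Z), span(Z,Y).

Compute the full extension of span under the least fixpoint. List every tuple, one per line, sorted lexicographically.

round 1: derive span(c,c) via R0 from red(c,c)
round 1: derive span(d,d) via R0 from red(d,d)
round 1: derive span(d,j) via R0 from red(d,j)
round 1: derive span(e,d) via R0 from red(e,d)
round 1: derive span(e,i) via R0 from red(e,i)
round 1: derive span(f,i) via R0 from red(f,i)
round 1: derive span(j,d) via R0 from red(j,d)
round 1: derive span(j,f) via R0 from red(j,f)
round 1: derive span(j,j) via R0 from red(j,j)
round 2: derive span(d,f) via R1 from span(d,j), span(j,f)
round 2: derive span(e,j) via R1 from span(e,d), span(d,j)
round 2: derive span(j,i) via R1 from span(j,f), span(f,i)
round 3: derive span(d,i) via R1 from span(d,f), span(f,i)
round 3: derive span(e,f) via R1 from span(e,d), span(d,f)

span(c,c)
span(d,d)
span(d,f)
span(d,i)
span(d,j)
span(e,d)
span(e,f)
span(e,i)
span(e,j)
span(f,i)
span(j,d)
span(j,f)
span(j,i)
span(j,j)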